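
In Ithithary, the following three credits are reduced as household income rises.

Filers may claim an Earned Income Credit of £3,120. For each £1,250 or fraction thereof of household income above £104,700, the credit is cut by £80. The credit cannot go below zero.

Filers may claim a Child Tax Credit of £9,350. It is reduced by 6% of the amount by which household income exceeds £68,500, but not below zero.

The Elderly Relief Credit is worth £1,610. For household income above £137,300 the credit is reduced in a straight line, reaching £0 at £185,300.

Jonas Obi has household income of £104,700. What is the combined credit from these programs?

£11,908

Earned Income Credit: £104,700 is at or below the £104,700 threshold, so the full £3,120 applies.
Child Tax Credit: 6% of the £36,200 excess over £68,500 is £2,172; credit = £9,350 − £2,172 = £7,178.
Elderly Relief Credit: £104,700 is at or below the £137,300 threshold, so the full £1,610 applies.
Total: £3,120 + £7,178 + £1,610 = £11,908.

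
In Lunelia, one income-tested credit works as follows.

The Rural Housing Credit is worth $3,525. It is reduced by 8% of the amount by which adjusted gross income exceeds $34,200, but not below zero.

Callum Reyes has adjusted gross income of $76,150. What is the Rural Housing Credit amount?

$169

Rural Housing Credit: 8% of the $41,950 excess over $34,200 is $3,356; credit = $3,525 − $3,356 = $169.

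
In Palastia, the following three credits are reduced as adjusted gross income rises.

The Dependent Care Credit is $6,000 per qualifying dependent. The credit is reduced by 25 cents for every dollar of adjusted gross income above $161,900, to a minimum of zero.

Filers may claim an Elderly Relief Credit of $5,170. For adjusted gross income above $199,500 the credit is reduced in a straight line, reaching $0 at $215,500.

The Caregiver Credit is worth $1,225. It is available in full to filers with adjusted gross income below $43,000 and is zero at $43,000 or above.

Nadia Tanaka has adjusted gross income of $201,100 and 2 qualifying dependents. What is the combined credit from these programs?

$6,853

Dependent Care Credit: base = 2 × $6,000 = $12,000. 25% of the $39,200 excess over $161,900 is $9,800; credit = $12,000 − $9,800 = $2,200.
Elderly Relief Credit: $201,100 is $1,600 into a $16,000 phase-out range, leaving 14,400/16,000 of the credit: $5,170 × 14,400/16,000 = $4,653.
Caregiver Credit: $201,100 meets or exceeds the $43,000 cutoff, so the credit is $0.
Total: $2,200 + $4,653 + $0 = $6,853.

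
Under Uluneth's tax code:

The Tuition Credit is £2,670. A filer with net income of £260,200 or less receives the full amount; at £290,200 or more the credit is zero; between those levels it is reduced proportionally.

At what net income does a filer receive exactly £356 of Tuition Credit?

£356 is 356/2,670 of the full £2,670, so 2,314/2,670 of the £30,000 range has been used: income = £260,200 + £30,000 × 2,314/2,670 = £286,200.

£286,200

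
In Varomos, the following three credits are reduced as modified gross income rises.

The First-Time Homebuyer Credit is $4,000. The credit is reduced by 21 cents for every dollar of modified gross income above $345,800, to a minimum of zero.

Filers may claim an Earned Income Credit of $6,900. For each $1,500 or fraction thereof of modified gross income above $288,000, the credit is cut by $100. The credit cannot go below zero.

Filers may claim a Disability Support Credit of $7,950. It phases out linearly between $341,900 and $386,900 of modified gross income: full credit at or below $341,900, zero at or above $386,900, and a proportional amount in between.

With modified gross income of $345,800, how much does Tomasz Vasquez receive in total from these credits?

$14,261

First-Time Homebuyer Credit: $345,800 is at or below the $345,800 threshold, so the full $4,000 applies.
Earned Income Credit: income exceeds $288,000 by $57,800, which is 39 full-or-partial $1,500 increments; reduction = 39 × $100 = $3,900, leaving $3,000.
Disability Support Credit: $345,800 is $3,900 into a $45,000 phase-out range, leaving 41,100/45,000 of the credit: $7,950 × 41,100/45,000 = $7,261.
Total: $4,000 + $3,000 + $7,261 = $14,261.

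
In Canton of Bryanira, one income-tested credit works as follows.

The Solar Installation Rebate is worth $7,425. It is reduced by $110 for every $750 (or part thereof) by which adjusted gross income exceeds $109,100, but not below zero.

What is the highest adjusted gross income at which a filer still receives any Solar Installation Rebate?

After 67 increments the reduction is 67 × $110 = $7,370, leaving $55; one more increment wipes it out. Increment 67 ends at excess 67 × $750 = $50,250, so the highest qualifying income is $109,100 + $50,250 = $159,350.

$159,350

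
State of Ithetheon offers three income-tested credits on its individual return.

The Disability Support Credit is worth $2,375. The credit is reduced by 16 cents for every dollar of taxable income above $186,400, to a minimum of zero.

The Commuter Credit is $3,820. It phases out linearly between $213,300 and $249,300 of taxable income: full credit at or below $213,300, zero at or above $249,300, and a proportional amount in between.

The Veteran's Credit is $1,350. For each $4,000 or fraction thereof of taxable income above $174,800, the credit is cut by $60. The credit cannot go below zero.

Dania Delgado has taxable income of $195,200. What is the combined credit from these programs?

Disability Support Credit: 16% of the $8,800 excess over $186,400 is $1,408; credit = $2,375 − $1,408 = $967.
Commuter Credit: $195,200 is at or below the $213,300 threshold, so the full $3,820 applies.
Veteran's Credit: income exceeds $174,800 by $20,400, which is 6 full-or-partial $4,000 increments; reduction = 6 × $60 = $360, leaving $990.
Total: $967 + $3,820 + $990 = $5,777.

$5,777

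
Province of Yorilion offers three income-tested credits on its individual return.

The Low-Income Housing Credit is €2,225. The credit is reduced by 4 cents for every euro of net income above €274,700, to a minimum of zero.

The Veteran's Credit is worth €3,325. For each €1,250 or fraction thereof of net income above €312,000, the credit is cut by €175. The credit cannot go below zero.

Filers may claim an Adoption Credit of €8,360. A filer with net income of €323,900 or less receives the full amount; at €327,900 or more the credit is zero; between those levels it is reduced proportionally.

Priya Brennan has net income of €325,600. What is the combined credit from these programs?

Low-Income Housing Credit: 4% of the €50,900 excess over €274,700 is €2,036; credit = €2,225 − €2,036 = €189.
Veteran's Credit: income exceeds €312,000 by €13,600, which is 11 full-or-partial €1,250 increments; reduction = 11 × €175 = €1,925, leaving €1,400.
Adoption Credit: €325,600 is €1,700 into a €4,000 phase-out range, leaving 2,300/4,000 of the credit: €8,360 × 2,300/4,000 = €4,807.
Total: €189 + €1,400 + €4,807 = €6,396.

€6,396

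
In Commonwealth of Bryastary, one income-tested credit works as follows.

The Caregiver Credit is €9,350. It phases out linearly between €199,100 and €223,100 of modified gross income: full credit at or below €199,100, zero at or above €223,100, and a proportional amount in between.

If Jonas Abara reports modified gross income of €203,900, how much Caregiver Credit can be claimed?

€7,480

Caregiver Credit: €203,900 is €4,800 into a €24,000 phase-out range, leaving 19,200/24,000 of the credit: €9,350 × 19,200/24,000 = €7,480.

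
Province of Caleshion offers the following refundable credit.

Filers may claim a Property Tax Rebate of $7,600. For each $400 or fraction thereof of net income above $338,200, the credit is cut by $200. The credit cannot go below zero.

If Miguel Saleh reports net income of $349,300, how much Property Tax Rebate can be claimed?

$2,000

Property Tax Rebate: income exceeds $338,200 by $11,100, which is 28 full-or-partial $400 increments; reduction = 28 × $200 = $5,600, leaving $2,000.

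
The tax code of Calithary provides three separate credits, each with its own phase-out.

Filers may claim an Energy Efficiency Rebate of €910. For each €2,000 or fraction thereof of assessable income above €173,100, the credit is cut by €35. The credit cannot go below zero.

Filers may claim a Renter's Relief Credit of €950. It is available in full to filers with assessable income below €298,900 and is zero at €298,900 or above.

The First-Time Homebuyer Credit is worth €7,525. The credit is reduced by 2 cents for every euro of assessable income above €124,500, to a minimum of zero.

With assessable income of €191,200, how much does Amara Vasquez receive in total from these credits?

€7,701

Energy Efficiency Rebate: income exceeds €173,100 by €18,100, which is 10 full-or-partial €2,000 increments; reduction = 10 × €35 = €350, leaving €560.
Renter's Relief Credit: €191,200 is below the €298,900 cutoff, so the full €950 applies.
First-Time Homebuyer Credit: 2% of the €66,700 excess over €124,500 is €1,334; credit = €7,525 − €1,334 = €6,191.
Total: €560 + €950 + €6,191 = €7,701.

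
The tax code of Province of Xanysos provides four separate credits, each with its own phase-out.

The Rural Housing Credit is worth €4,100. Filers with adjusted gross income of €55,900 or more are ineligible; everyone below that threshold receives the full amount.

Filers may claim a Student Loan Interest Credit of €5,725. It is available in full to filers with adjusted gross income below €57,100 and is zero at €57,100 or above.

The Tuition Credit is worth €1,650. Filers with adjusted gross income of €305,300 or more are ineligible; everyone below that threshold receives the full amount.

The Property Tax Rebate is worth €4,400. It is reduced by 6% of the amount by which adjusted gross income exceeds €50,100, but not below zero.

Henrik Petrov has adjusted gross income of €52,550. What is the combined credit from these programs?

€15,728

Rural Housing Credit: €52,550 is below the €55,900 cutoff, so the full €4,100 applies.
Student Loan Interest Credit: €52,550 is below the €57,100 cutoff, so the full €5,725 applies.
Tuition Credit: €52,550 is below the €305,300 cutoff, so the full €1,650 applies.
Property Tax Rebate: 6% of the €2,450 excess over €50,100 is €147; credit = €4,400 − €147 = €4,253.
Total: €4,100 + €5,725 + €1,650 + €4,253 = €15,728.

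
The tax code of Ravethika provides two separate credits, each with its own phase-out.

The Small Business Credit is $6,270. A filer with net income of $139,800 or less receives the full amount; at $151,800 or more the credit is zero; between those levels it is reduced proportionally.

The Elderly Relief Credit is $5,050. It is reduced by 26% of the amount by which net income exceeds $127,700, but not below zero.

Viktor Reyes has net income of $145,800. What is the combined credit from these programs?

Small Business Credit: $145,800 is $6,000 into a $12,000 phase-out range, leaving 6,000/12,000 of the credit: $6,270 × 6,000/12,000 = $3,135.
Elderly Relief Credit: 26% of the $18,100 excess over $127,700 is $4,706; credit = $5,050 − $4,706 = $344.
Total: $3,135 + $344 = $3,479.

$3,479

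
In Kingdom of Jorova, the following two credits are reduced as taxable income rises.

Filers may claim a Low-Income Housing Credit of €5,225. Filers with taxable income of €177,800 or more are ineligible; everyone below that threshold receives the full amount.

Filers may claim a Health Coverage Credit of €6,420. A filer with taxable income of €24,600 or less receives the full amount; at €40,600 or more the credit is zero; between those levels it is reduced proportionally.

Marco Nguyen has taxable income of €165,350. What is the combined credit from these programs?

Low-Income Housing Credit: €165,350 is below the €177,800 cutoff, so the full €5,225 applies.
Health Coverage Credit: €165,350 is at or above €40,600, so the credit is €0.
Total: €5,225 + €0 = €5,225.

€5,225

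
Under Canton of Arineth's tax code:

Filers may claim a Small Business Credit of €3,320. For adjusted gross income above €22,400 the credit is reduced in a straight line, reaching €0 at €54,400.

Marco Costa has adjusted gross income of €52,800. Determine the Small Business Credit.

Small Business Credit: €52,800 is €30,400 into a €32,000 phase-out range, leaving 1,600/32,000 of the credit: €3,320 × 1,600/32,000 = €166.

€166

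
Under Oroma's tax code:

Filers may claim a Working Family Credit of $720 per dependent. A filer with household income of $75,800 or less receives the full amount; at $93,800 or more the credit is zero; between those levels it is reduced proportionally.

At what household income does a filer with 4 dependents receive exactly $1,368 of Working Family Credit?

Full credit = 4 × $720 = $2,880.
$1,368 is 1,368/2,880 of the full $2,880, so 1,512/2,880 of the $18,000 range has been used: income = $75,800 + $18,000 × 1,512/2,880 = $85,250.

$85,250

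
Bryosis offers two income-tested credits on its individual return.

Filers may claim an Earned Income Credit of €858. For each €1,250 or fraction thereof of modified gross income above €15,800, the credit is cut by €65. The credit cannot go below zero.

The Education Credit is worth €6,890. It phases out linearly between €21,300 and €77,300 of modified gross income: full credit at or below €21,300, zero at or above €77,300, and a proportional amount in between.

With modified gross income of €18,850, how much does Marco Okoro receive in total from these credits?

€7,553

Earned Income Credit: income exceeds €15,800 by €3,050, which is 3 full-or-partial €1,250 increments; reduction = 3 × €65 = €195, leaving €663.
Education Credit: €18,850 is at or below the €21,300 threshold, so the full €6,890 applies.
Total: €663 + €6,890 = €7,553.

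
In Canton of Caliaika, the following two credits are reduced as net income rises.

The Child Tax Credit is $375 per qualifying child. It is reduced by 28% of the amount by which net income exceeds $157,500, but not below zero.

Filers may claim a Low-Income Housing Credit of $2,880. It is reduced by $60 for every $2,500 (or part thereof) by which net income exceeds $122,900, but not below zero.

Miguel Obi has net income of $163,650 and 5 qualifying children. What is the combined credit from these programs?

$2,013

Child Tax Credit: base = 5 × $375 = $1,875. 28% of the $6,150 excess over $157,500 is $1,722; credit = $1,875 − $1,722 = $153.
Low-Income Housing Credit: income exceeds $122,900 by $40,750, which is 17 full-or-partial $2,500 increments; reduction = 17 × $60 = $1,020, leaving $1,860.
Total: $153 + $1,860 = $2,013.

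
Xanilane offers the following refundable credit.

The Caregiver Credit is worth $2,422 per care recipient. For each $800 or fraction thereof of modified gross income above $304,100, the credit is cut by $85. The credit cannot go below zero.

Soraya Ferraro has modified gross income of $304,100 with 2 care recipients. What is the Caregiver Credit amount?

Caregiver Credit: base = 2 × $2,422 = $4,844. $304,100 is at or below the $304,100 threshold, so the full $4,844 applies.

$4,844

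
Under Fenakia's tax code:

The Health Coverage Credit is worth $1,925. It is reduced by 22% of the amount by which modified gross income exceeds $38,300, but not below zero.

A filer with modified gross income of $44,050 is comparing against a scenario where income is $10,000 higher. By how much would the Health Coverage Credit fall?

At $44,050 — 22% of the $5,750 excess over $38,300 is $1,265; credit = $1,925 − $1,265 = $660.
At $54,050 — 22% of the $15,750 excess over $38,300 is $3,465 ≥ base, so the credit is $0.
Lost: $660 − $0 = $660.

$660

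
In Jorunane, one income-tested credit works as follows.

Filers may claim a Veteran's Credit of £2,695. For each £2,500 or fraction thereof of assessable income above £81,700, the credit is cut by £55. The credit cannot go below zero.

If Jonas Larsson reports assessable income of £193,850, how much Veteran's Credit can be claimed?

Veteran's Credit: income exceeds £81,700 by £112,150, which is 45 full-or-partial £2,500 increments; reduction = 45 × £55 = £2,475, leaving £220.

£220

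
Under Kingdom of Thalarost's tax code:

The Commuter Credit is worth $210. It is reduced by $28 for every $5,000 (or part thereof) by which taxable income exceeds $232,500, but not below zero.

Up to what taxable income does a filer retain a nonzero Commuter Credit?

After 7 increments the reduction is 7 × $28 = $196, leaving $14; one more increment wipes it out. Increment 7 ends at excess 7 × $5,000 = $35,000, so the highest qualifying income is $232,500 + $35,000 = $267,500.

$267,500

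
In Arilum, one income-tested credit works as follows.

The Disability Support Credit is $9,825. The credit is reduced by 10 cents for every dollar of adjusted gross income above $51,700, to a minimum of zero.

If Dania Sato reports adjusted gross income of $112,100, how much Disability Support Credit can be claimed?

Disability Support Credit: 10% of the $60,400 excess over $51,700 is $6,040; credit = $9,825 − $6,040 = $3,785.

$3,785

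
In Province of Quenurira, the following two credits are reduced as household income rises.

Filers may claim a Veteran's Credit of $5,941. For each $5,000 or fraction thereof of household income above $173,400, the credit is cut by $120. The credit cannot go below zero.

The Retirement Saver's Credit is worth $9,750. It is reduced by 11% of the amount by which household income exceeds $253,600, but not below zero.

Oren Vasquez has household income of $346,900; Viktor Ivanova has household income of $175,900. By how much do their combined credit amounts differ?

Oren ($346,900): Veteran's Credit: income exceeds $173,400 by $173,500, which is 35 full-or-partial $5,000 increments; reduction = 35 × $120 = $4,200, leaving $1,741. Retirement Saver's Credit: 11% of the $93,300 excess over $253,600 is $10,263 ≥ base, so the credit is $0. total $1,741 + $0 = $1,741
Viktor ($175,900): Veteran's Credit: income exceeds $173,400 by $2,500, which is 1 full-or-partial $5,000 increment; reduction = 1 × $120 = $120, leaving $5,821. Retirement Saver's Credit: $175,900 is at or below the $253,600 threshold, so the full $9,750 applies. total $5,821 + $9,750 = $15,571
Difference: |$1,741 − $15,571| = $13,830.

$13,830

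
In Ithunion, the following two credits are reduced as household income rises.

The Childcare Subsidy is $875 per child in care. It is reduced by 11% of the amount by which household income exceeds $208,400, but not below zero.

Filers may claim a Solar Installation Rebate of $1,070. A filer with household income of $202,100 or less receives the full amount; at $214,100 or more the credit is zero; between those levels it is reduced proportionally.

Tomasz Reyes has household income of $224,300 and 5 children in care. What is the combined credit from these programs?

Childcare Subsidy: base = 5 × $875 = $4,375. 11% of the $15,900 excess over $208,400 is $1,749; credit = $4,375 − $1,749 = $2,626.
Solar Installation Rebate: $224,300 is at or above $214,100, so the credit is $0.
Total: $2,626 + $0 = $2,626.

$2,626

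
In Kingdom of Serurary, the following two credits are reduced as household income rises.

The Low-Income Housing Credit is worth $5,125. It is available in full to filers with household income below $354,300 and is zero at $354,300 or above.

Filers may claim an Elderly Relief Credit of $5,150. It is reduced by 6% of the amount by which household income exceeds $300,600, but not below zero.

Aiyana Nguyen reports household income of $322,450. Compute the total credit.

Low-Income Housing Credit: $322,450 is below the $354,300 cutoff, so the full $5,125 applies.
Elderly Relief Credit: 6% of the $21,850 excess over $300,600 is $1,311; credit = $5,150 − $1,311 = $3,839.
Total: $5,125 + $3,839 = $8,964.

$8,964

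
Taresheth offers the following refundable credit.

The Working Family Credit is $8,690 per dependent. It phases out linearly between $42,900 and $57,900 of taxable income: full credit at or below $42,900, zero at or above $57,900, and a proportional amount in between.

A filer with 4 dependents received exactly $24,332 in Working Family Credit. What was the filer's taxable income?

Full credit = 4 × $8,690 = $34,760.
$24,332 is 24,332/34,760 of the full $34,760, so 10,428/34,760 of the $15,000 range has been used: income = $42,900 + $15,000 × 10,428/34,760 = $47,400.

$47,400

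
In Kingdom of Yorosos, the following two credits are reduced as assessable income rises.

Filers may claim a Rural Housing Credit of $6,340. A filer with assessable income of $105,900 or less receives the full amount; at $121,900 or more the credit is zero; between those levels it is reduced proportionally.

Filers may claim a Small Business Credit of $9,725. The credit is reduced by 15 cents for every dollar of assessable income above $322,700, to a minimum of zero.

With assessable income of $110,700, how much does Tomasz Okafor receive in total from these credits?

Rural Housing Credit: $110,700 is $4,800 into a $16,000 phase-out range, leaving 11,200/16,000 of the credit: $6,340 × 11,200/16,000 = $4,438.
Small Business Credit: $110,700 is at or below the $322,700 threshold, so the full $9,725 applies.
Total: $4,438 + $9,725 = $14,163.

$14,163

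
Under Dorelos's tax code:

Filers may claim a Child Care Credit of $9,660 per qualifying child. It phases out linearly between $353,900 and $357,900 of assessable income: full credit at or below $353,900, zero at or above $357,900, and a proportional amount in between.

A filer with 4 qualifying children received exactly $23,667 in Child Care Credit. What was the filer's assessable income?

Full credit = 4 × $9,660 = $38,640.
$23,667 is 23,667/38,640 of the full $38,640, so 14,973/38,640 of the $4,000 range has been used: income = $353,900 + $4,000 × 14,973/38,640 = $355,450.

$355,450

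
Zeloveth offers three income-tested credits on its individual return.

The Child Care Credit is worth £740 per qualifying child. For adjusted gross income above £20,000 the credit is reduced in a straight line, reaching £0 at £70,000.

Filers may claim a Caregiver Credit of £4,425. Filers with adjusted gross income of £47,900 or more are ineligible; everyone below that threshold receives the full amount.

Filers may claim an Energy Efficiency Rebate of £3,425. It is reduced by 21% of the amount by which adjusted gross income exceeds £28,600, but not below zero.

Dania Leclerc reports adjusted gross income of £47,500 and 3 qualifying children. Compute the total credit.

£5,424

Child Care Credit: base = 3 × £740 = £2,220. £47,500 is £27,500 into a £50,000 phase-out range, leaving 22,500/50,000 of the credit: £2,220 × 22,500/50,000 = £999.
Caregiver Credit: £47,500 is below the £47,900 cutoff, so the full £4,425 applies.
Energy Efficiency Rebate: 21% of the £18,900 excess over £28,600 is £3,969 ≥ base, so the credit is £0.
Total: £999 + £4,425 + £0 = £5,424.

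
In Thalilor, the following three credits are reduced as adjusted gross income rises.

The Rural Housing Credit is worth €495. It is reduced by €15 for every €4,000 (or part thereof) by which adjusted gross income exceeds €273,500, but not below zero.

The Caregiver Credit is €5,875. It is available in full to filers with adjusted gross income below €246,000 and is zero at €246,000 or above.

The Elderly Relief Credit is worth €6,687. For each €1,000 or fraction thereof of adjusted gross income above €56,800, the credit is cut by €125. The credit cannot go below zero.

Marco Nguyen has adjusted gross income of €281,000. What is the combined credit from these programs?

Rural Housing Credit: income exceeds €273,500 by €7,500, which is 2 full-or-partial €4,000 increments; reduction = 2 × €15 = €30, leaving €465.
Caregiver Credit: €281,000 meets or exceeds the €246,000 cutoff, so the credit is €0.
Elderly Relief Credit: income exceeds €56,800 by €224,200 → 225 increments × €125 = €28,125 ≥ base, so the credit is €0.
Total: €465 + €0 + €0 = €465.

€465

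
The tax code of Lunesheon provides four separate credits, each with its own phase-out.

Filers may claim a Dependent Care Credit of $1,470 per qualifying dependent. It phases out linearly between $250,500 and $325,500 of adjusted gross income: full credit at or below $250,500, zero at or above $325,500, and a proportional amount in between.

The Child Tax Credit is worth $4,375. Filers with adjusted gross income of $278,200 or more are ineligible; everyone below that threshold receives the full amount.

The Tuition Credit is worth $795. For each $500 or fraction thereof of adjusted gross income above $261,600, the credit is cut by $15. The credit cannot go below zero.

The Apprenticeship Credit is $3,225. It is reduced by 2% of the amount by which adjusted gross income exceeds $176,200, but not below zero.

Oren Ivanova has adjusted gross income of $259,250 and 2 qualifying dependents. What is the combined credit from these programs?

$9,331

Dependent Care Credit: base = 2 × $1,470 = $2,940. $259,250 is $8,750 into a $75,000 phase-out range, leaving 66,250/75,000 of the credit: $2,940 × 66,250/75,000 = $2,597.
Child Tax Credit: $259,250 is below the $278,200 cutoff, so the full $4,375 applies.
Tuition Credit: $259,250 is at or below the $261,600 threshold, so the full $795 applies.
Apprenticeship Credit: 2% of the $83,050 excess over $176,200 is $1,661; credit = $3,225 − $1,661 = $1,564.
Total: $2,597 + $4,375 + $795 + $1,564 = $9,331.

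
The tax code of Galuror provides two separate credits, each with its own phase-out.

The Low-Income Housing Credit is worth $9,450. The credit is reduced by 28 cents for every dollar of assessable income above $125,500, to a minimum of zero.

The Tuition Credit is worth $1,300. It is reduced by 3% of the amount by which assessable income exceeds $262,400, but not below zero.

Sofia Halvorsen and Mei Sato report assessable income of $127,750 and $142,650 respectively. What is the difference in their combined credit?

Sofia ($127,750): Low-Income Housing Credit: 28% of the $2,250 excess over $125,500 is $630; credit = $9,450 − $630 = $8,820. Tuition Credit: $127,750 is at or below the $262,400 threshold, so the full $1,300 applies. total $8,820 + $1,300 = $10,120
Mei ($142,650): Low-Income Housing Credit: 28% of the $17,150 excess over $125,500 is $4,802; credit = $9,450 − $4,802 = $4,648. Tuition Credit: $142,650 is at or below the $262,400 threshold, so the full $1,300 applies. total $4,648 + $1,300 = $5,948
Difference: |$10,120 − $5,948| = $4,172.

$4,172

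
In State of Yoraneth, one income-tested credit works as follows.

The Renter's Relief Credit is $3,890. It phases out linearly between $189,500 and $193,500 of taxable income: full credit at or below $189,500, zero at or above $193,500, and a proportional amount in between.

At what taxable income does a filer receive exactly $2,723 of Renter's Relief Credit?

$2,723 is 2,723/3,890 of the full $3,890, so 1,167/3,890 of the $4,000 range has been used: income = $189,500 + $4,000 × 1,167/3,890 = $190,700.

$190,700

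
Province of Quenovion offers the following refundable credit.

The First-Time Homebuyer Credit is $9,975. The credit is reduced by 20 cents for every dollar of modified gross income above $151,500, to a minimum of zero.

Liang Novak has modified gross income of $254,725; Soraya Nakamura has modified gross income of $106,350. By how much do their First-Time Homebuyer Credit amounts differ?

$9,975

Liang ($254,725): First-Time Homebuyer Credit: 20% of the $103,225 excess over $151,500 is $20,645 ≥ base, so the credit is $0.
Soraya ($106,350): First-Time Homebuyer Credit: $106,350 is at or below the $151,500 threshold, so the full $9,975 applies.
Difference: |$0 − $9,975| = $9,975.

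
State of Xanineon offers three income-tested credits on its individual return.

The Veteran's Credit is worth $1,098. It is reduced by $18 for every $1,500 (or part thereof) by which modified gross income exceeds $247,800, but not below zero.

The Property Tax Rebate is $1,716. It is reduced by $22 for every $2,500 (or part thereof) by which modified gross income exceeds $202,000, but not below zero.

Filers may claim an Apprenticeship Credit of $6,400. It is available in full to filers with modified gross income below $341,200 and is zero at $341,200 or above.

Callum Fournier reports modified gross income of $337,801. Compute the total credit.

Veteran's Credit: income exceeds $247,800 by $90,001 → 61 increments × $18 = $1,098 ≥ base, so the credit is $0.
Property Tax Rebate: income exceeds $202,000 by $135,801, which is 55 full-or-partial $2,500 increments; reduction = 55 × $22 = $1,210, leaving $506.
Apprenticeship Credit: $337,801 is below the $341,200 cutoff, so the full $6,400 applies.
Total: $0 + $506 + $6,400 = $6,906.

$6,906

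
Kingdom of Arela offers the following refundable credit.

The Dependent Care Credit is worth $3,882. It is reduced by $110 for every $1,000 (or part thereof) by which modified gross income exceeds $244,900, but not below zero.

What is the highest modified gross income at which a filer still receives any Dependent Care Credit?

$279,900

After 35 increments the reduction is 35 × $110 = $3,850, leaving $32; one more increment wipes it out. Increment 35 ends at excess 35 × $1,000 = $35,000, so the highest qualifying income is $244,900 + $35,000 = $279,900.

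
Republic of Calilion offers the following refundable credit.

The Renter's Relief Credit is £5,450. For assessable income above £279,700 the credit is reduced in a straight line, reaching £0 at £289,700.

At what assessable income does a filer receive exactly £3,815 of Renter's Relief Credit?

£282,700

£3,815 is 3,815/5,450 of the full £5,450, so 1,635/5,450 of the £10,000 range has been used: income = £279,700 + £10,000 × 1,635/5,450 = £282,700.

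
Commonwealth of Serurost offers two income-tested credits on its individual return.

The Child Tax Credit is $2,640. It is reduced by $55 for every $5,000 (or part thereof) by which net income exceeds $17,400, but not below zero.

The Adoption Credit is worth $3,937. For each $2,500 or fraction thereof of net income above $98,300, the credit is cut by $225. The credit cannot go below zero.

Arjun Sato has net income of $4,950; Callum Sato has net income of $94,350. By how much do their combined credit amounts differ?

Arjun ($4,950): Child Tax Credit: $4,950 is at or below the $17,400 threshold, so the full $2,640 applies. Adoption Credit: $4,950 is at or below the $98,300 threshold, so the full $3,937 applies. total $2,640 + $3,937 = $6,577
Callum ($94,350): Child Tax Credit: income exceeds $17,400 by $76,950, which is 16 full-or-partial $5,000 increments; reduction = 16 × $55 = $880, leaving $1,760. Adoption Credit: $94,350 is at or below the $98,300 threshold, so the full $3,937 applies. total $1,760 + $3,937 = $5,697
Difference: |$6,577 − $5,697| = $880.

$880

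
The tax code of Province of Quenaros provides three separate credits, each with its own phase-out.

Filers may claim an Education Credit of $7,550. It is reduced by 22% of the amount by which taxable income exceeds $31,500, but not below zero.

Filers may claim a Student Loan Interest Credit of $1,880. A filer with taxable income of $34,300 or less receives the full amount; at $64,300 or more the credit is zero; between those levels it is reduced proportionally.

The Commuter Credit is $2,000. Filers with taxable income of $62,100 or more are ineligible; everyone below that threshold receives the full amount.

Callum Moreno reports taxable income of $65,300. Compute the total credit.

$114

Education Credit: 22% of the $33,800 excess over $31,500 is $7,436; credit = $7,550 − $7,436 = $114.
Student Loan Interest Credit: $65,300 is at or above $64,300, so the credit is $0.
Commuter Credit: $65,300 meets or exceeds the $62,100 cutoff, so the credit is $0.
Total: $114 + $0 + $0 = $114.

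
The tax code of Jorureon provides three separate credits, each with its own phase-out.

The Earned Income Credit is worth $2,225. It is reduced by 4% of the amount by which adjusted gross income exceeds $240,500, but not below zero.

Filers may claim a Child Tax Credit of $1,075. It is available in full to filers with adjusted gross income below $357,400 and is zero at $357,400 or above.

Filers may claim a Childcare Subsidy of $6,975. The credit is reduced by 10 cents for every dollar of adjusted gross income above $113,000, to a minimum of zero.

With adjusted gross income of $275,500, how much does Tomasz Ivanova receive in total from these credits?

Earned Income Credit: 4% of the $35,000 excess over $240,500 is $1,400; credit = $2,225 − $1,400 = $825.
Child Tax Credit: $275,500 is below the $357,400 cutoff, so the full $1,075 applies.
Childcare Subsidy: 10% of the $162,500 excess over $113,000 is $16,250 ≥ base, so the credit is $0.
Total: $825 + $1,075 + $0 = $1,900.

$1,900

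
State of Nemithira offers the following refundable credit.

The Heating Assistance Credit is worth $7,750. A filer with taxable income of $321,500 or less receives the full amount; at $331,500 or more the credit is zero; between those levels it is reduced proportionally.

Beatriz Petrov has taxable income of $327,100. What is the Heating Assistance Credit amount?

Heating Assistance Credit: $327,100 is $5,600 into a $10,000 phase-out range, leaving 4,400/10,000 of the credit: $7,750 × 4,400/10,000 = $3,410.

$3,410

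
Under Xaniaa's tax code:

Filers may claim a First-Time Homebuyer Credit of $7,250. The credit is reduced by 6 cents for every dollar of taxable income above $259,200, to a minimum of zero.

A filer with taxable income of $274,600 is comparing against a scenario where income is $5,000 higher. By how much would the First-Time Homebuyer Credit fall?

At $274,600 — 6% of the $15,400 excess over $259,200 is $924; credit = $7,250 − $924 = $6,326.
At $279,600 — 6% of the $20,400 excess over $259,200 is $1,224; credit = $7,250 − $1,224 = $6,026.
Lost: $6,326 − $6,026 = $300.

$300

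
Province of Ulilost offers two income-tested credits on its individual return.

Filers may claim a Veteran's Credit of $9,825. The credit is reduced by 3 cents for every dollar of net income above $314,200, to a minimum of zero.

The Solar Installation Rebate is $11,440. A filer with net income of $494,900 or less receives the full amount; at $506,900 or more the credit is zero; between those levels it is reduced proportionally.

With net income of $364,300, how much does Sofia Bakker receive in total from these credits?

Veteran's Credit: 3% of the $50,100 excess over $314,200 is $1,503; credit = $9,825 − $1,503 = $8,322.
Solar Installation Rebate: $364,300 is at or below the $494,900 threshold, so the full $11,440 applies.
Total: $8,322 + $11,440 = $19,762.

$19,762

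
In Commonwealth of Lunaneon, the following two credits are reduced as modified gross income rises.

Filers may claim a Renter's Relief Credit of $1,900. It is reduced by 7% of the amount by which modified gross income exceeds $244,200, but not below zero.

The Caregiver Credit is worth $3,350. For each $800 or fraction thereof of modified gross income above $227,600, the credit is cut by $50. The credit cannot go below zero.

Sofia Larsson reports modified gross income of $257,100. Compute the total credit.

$2,497

Renter's Relief Credit: 7% of the $12,900 excess over $244,200 is $903; credit = $1,900 − $903 = $997.
Caregiver Credit: income exceeds $227,600 by $29,500, which is 37 full-or-partial $800 increments; reduction = 37 × $50 = $1,850, leaving $1,500.
Total: $997 + $1,500 = $2,497.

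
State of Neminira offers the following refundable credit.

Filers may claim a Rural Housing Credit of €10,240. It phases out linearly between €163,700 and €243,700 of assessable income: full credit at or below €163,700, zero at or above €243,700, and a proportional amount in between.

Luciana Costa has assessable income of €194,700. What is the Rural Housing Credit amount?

€6,272

Rural Housing Credit: €194,700 is €31,000 into a €80,000 phase-out range, leaving 49,000/80,000 of the credit: €10,240 × 49,000/80,000 = €6,272.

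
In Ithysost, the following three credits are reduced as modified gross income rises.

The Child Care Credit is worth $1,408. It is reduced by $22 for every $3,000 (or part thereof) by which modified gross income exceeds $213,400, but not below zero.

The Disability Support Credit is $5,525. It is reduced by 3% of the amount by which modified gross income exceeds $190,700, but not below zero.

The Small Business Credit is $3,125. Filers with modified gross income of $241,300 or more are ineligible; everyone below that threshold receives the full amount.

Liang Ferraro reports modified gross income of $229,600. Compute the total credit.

Child Care Credit: income exceeds $213,400 by $16,200, which is 6 full-or-partial $3,000 increments; reduction = 6 × $22 = $132, leaving $1,276.
Disability Support Credit: 3% of the $38,900 excess over $190,700 is $1,167; credit = $5,525 − $1,167 = $4,358.
Small Business Credit: $229,600 is below the $241,300 cutoff, so the full $3,125 applies.
Total: $1,276 + $4,358 + $3,125 = $8,759.

$8,759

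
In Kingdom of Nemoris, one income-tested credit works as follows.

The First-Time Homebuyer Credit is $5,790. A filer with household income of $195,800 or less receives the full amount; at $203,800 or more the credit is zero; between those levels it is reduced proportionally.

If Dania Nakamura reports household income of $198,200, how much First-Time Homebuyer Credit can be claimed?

$4,053

First-Time Homebuyer Credit: $198,200 is $2,400 into a $8,000 phase-out range, leaving 5,600/8,000 of the credit: $5,790 × 5,600/8,000 = $4,053.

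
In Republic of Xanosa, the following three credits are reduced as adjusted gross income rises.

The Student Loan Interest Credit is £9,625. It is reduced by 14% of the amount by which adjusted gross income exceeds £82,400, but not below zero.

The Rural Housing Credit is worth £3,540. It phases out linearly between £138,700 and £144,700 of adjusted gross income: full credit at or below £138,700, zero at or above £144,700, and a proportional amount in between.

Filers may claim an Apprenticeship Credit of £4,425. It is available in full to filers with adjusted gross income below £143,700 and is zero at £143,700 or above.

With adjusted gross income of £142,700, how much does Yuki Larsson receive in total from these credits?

£6,788

Student Loan Interest Credit: 14% of the £60,300 excess over £82,400 is £8,442; credit = £9,625 − £8,442 = £1,183.
Rural Housing Credit: £142,700 is £4,000 into a £6,000 phase-out range, leaving 2,000/6,000 of the credit: £3,540 × 2,000/6,000 = £1,180.
Apprenticeship Credit: £142,700 is below the £143,700 cutoff, so the full £4,425 applies.
Total: £1,183 + £1,180 + £4,425 = £6,788.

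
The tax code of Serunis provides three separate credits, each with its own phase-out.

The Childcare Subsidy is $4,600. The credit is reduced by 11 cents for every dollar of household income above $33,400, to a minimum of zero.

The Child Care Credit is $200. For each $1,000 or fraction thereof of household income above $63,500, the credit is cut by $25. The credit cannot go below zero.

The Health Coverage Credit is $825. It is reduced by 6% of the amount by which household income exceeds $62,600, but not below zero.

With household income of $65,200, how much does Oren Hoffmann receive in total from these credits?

$1,921

Childcare Subsidy: 11% of the $31,800 excess over $33,400 is $3,498; credit = $4,600 − $3,498 = $1,102.
Child Care Credit: income exceeds $63,500 by $1,700, which is 2 full-or-partial $1,000 increments; reduction = 2 × $25 = $50, leaving $150.
Health Coverage Credit: 6% of the $2,600 excess over $62,600 is $156; credit = $825 − $156 = $669.
Total: $1,102 + $150 + $669 = $1,921.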